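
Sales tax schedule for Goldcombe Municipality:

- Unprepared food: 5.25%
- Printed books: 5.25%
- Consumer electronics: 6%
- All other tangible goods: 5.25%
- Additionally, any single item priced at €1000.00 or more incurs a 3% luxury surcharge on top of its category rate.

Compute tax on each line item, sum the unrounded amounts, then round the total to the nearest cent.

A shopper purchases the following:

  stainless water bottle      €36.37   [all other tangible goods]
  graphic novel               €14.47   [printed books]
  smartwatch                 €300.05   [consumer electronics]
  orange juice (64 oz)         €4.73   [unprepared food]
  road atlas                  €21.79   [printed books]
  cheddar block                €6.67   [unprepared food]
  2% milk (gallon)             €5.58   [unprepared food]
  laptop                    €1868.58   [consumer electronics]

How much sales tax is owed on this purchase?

€190.88

Stainless water bottle €36.37: all other tangible goods → 5.25% → €1.909425
Graphic novel €14.47: printed books → 5.25% → €0.759675
Smartwatch €300.05: consumer electronics → 6% → €18.003
Orange juice (64 oz) €4.73: unprepared food → 5.25% → €0.248325
Road atlas €21.79: printed books → 5.25% → €1.143975
Cheddar block €6.67: unprepared food → 5.25% → €0.350175
2% milk (gallon) €5.58: unprepared food → 5.25% → €0.29295
Laptop €1868.58: consumer electronics → 6% + 3% surcharge = 9% → €168.1722
Unrounded tax sum = €190.879725 → €190.88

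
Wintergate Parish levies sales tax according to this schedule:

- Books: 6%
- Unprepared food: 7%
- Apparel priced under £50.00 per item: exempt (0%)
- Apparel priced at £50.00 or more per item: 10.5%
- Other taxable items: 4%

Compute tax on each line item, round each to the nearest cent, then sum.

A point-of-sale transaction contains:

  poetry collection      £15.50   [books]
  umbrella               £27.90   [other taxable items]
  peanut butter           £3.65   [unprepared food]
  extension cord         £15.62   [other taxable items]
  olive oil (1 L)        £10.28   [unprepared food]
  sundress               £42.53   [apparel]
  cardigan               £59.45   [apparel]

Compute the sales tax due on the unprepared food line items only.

Peanut butter £3.65: unprepared food → 7% → £0.26
Olive oil (1 L) £10.28: unprepared food → 7% → £0.72
Tax on unprepared food = £0.26 + £0.72 = £0.98

£0.98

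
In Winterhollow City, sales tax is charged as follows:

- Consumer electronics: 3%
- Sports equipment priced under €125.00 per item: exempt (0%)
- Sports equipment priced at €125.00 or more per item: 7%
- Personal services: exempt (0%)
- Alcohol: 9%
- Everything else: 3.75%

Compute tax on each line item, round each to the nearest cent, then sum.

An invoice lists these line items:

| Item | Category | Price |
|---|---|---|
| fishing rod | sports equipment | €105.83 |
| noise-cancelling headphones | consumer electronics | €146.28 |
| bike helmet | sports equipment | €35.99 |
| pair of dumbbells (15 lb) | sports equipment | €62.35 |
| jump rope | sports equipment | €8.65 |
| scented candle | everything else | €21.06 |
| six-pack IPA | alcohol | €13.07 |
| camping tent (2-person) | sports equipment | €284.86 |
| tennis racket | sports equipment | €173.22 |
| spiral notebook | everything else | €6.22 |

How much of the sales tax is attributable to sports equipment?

€32.07

Fishing rod €105.83: sports equipment, under €125.00 → 0% → €0.00
Bike helmet €35.99: sports equipment, under €125.00 → 0% → €0.00
Pair of dumbbells (15 lb) €62.35: sports equipment, under €125.00 → 0% → €0.00
Jump rope €8.65: sports equipment, under €125.00 → 0% → €0.00
Camping tent (2-person) €284.86: sports equipment, €125.00 or more → 7% → €19.94
Tennis racket €173.22: sports equipment, €125.00 or more → 7% → €12.13
Tax on sports equipment = €0.00 + €0.00 + €0.00 + €0.00 + €19.94 + €12.13 = €32.07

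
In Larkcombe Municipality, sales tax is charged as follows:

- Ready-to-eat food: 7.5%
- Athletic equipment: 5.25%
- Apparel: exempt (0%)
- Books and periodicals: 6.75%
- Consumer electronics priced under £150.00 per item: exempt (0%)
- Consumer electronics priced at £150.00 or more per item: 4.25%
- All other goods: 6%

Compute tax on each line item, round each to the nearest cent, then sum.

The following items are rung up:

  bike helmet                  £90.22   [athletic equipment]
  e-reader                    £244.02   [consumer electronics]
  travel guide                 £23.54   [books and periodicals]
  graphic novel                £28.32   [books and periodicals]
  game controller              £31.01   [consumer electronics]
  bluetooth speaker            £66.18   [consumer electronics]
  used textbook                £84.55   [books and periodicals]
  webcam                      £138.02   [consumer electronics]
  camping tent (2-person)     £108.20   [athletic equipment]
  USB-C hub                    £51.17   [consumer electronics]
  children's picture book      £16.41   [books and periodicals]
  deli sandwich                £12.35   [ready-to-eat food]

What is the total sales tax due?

£32.04

Bike helmet £90.22: athletic equipment → 5.25% → £4.74
E-reader £244.02: consumer electronics, £150.00 or more → 4.25% → £10.37
Travel guide £23.54: books and periodicals → 6.75% → £1.59
Graphic novel £28.32: books and periodicals → 6.75% → £1.91
Game controller £31.01: consumer electronics, under £150.00 → 0% → £0.00
Bluetooth speaker £66.18: consumer electronics, under £150.00 → 0% → £0.00
Used textbook £84.55: books and periodicals → 6.75% → £5.71
Webcam £138.02: consumer electronics, under £150.00 → 0% → £0.00
Camping tent (2-person) £108.20: athletic equipment → 5.25% → £5.68
USB-C hub £51.17: consumer electronics, under £150.00 → 0% → £0.00
Children's picture book £16.41: books and periodicals → 6.75% → £1.11
Deli sandwich £12.35: ready-to-eat food → 7.5% → £0.93
Total tax = £4.74 + £10.37 + £1.59 + £1.91 + £5.71 + £5.68 + £1.11 + £0.93 = £32.04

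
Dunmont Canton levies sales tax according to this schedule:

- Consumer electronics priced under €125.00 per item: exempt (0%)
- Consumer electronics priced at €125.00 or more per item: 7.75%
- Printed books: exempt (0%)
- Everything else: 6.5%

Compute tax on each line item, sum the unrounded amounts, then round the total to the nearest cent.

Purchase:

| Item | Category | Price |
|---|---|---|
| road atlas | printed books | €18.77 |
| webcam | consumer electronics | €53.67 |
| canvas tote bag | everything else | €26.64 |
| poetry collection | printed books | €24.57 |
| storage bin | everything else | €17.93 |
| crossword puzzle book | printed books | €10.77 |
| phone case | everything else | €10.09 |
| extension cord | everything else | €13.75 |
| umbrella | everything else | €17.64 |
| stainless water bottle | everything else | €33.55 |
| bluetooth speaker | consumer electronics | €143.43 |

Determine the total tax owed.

€18.89

Road atlas €18.77: printed books → 0% → €0.00
Webcam €53.67: consumer electronics, under €125.00 → 0% → €0.00
Canvas tote bag €26.64: everything else → 6.5% → €1.7316
Poetry collection €24.57: printed books → 0% → €0.00
Storage bin €17.93: everything else → 6.5% → €1.16545
Crossword puzzle book €10.77: printed books → 0% → €0.00
Phone case €10.09: everything else → 6.5% → €0.65585
Extension cord €13.75: everything else → 6.5% → €0.89375
Umbrella €17.64: everything else → 6.5% → €1.1466
Stainless water bottle €33.55: everything else → 6.5% → €2.18075
Bluetooth speaker €143.43: consumer electronics, €125.00 or more → 7.75% → €11.115825
Unrounded tax sum = €18.889825 → €18.89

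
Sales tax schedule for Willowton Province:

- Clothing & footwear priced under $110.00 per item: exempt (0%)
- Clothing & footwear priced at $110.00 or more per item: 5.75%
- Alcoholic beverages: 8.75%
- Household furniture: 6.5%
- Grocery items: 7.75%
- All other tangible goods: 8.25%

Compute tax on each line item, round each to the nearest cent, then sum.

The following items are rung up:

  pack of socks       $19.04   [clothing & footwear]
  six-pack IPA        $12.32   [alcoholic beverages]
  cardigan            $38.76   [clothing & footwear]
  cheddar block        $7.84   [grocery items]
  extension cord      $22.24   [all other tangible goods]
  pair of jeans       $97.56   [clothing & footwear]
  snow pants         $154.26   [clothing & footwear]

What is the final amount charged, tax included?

$364.41

Pack of socks $19.04: clothing & footwear, under $110.00 → 0% → $0.00
Six-pack IPA $12.32: alcoholic beverages → 8.75% → $1.08
Cardigan $38.76: clothing & footwear, under $110.00 → 0% → $0.00
Cheddar block $7.84: grocery items → 7.75% → $0.61
Extension cord $22.24: all other tangible goods → 8.25% → $1.83
Pair of jeans $97.56: clothing & footwear, under $110.00 → 0% → $0.00
Snow pants $154.26: clothing & footwear, $110.00 or more → 5.75% → $8.87
Subtotal = $352.02; tax = $12.39; total due = $364.41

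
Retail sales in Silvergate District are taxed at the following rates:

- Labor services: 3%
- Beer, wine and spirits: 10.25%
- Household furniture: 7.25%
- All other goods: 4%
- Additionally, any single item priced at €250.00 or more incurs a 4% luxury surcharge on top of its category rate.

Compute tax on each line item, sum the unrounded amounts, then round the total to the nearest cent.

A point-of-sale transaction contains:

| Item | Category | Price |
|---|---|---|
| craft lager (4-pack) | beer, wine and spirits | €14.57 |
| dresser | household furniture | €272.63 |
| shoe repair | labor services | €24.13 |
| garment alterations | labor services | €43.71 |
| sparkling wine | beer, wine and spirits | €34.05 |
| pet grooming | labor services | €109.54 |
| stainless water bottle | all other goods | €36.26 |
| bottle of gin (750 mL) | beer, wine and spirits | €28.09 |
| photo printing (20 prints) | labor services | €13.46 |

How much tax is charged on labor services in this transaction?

Shoe repair €24.13: labor services → 3% → €0.7239
Garment alterations €43.71: labor services → 3% → €1.3113
Pet grooming €109.54: labor services → 3% → €3.2862
Photo printing (20 prints) €13.46: labor services → 3% → €0.4038
Tax on labor services: unrounded sum = €5.7252 → €5.73

€5.73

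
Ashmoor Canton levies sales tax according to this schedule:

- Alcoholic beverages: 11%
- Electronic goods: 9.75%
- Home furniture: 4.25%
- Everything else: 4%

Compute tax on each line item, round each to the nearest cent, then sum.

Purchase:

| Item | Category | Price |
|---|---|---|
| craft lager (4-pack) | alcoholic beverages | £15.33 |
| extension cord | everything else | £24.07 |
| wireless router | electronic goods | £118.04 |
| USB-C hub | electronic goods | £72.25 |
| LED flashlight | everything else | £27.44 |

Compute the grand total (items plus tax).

£279.43

Craft lager (4-pack) £15.33: alcoholic beverages → 11% → £1.69
Extension cord £24.07: everything else → 4% → £0.96
Wireless router £118.04: electronic goods → 9.75% → £11.51
USB-C hub £72.25: electronic goods → 9.75% → £7.04
LED flashlight £27.44: everything else → 4% → £1.10
Subtotal = £257.13; tax = £22.30; total due = £279.43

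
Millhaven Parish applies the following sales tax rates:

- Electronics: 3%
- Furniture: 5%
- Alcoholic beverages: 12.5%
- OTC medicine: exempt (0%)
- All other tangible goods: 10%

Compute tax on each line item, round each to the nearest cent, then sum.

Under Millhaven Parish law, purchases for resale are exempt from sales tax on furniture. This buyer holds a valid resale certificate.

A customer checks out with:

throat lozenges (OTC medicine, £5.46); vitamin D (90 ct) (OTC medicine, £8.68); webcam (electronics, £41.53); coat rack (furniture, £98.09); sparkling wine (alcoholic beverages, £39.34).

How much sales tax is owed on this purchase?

£6.17

Throat lozenges £5.46: OTC medicine → 0% → £0.00
Vitamin D (90 ct) £8.68: OTC medicine → 0% → £0.00
Webcam £41.53: electronics → 3% → £1.25
Coat rack £98.09: furniture, buyer-exempt → 0% → £0.00
Sparkling wine £39.34: alcoholic beverages → 12.5% → £4.92
Total tax = £1.25 + £4.92 = £6.17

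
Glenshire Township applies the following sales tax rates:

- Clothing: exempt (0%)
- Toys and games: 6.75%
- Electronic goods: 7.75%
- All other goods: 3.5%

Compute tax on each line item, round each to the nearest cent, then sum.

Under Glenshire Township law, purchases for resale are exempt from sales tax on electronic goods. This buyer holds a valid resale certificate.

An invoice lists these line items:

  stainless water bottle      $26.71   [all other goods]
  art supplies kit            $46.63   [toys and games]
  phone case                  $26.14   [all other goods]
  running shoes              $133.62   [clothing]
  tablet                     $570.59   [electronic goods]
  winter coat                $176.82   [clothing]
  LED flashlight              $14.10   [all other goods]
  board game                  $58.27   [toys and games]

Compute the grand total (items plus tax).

Stainless water bottle $26.71: all other goods → 3.5% → $0.93
Art supplies kit $46.63: toys and games → 6.75% → $3.15
Phone case $26.14: all other goods → 3.5% → $0.91
Running shoes $133.62: clothing → 0% → $0.00
Tablet $570.59: electronic goods, buyer-exempt → 0% → $0.00
Winter coat $176.82: clothing → 0% → $0.00
LED flashlight $14.10: all other goods → 3.5% → $0.49
Board game $58.27: toys and games → 6.75% → $3.93
Subtotal = $1052.88; tax = $9.41; total due = $1062.29

$1062.29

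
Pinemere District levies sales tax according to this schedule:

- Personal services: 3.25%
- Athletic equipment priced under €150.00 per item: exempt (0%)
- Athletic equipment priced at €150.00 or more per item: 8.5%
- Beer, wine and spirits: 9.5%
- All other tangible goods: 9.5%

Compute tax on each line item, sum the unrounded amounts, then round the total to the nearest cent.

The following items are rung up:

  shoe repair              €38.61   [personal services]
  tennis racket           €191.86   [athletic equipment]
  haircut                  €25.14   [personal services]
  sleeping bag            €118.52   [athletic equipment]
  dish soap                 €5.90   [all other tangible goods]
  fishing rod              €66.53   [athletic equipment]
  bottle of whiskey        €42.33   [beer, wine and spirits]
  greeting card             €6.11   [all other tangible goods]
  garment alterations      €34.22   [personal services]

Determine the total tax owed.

Shoe repair €38.61: personal services → 3.25% → €1.254825
Tennis racket €191.86: athletic equipment, €150.00 or more → 8.5% → €16.3081
Haircut €25.14: personal services → 3.25% → €0.81705
Sleeping bag €118.52: athletic equipment, under €150.00 → 0% → €0.00
Dish soap €5.90: all other tangible goods → 9.5% → €0.5605
Fishing rod €66.53: athletic equipment, under €150.00 → 0% → €0.00
Bottle of whiskey €42.33: beer, wine and spirits → 9.5% → €4.02135
Greeting card €6.11: all other tangible goods → 9.5% → €0.58045
Garment alterations €34.22: personal services → 3.25% → €1.11215
Unrounded tax sum = €24.654425 → €24.65

€24.65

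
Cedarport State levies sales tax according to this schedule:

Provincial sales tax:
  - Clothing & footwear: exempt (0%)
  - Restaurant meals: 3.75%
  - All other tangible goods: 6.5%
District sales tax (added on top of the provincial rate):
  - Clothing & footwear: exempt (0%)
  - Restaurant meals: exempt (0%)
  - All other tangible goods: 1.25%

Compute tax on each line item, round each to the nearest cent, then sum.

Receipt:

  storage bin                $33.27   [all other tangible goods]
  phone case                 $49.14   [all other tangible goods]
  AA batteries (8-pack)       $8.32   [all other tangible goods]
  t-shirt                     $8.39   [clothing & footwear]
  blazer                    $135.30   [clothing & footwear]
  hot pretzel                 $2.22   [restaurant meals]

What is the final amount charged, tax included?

Storage bin $33.27: all other tangible goods → 6.5% + 1.25% district = 7.75% → $2.58
Phone case $49.14: all other tangible goods → 6.5% + 1.25% district = 7.75% → $3.81
AA batteries (8-pack) $8.32: all other tangible goods → 6.5% + 1.25% district = 7.75% → $0.64
T-shirt $8.39: clothing & footwear → 0% + 0% district = 0% → $0.00
Blazer $135.30: clothing & footwear → 0% + 0% district = 0% → $0.00
Hot pretzel $2.22: restaurant meals → 3.75% + 0% district = 3.75% → $0.08
Subtotal = $236.64; tax = $7.11; total due = $243.75

$243.75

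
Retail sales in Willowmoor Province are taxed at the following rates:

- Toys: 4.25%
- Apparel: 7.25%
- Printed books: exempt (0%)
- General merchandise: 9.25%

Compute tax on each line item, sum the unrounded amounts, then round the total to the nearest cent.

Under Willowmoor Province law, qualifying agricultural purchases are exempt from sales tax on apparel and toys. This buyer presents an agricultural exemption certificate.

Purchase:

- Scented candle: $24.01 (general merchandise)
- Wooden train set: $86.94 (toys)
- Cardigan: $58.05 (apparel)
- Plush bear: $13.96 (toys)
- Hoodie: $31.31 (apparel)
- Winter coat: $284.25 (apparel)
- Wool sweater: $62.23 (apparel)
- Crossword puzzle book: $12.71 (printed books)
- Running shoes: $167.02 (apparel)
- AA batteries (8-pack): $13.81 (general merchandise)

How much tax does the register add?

Scented candle $24.01: general merchandise → 9.25% → $2.220925
Wooden train set $86.94: toys, buyer-exempt → 0% → $0.00
Cardigan $58.05: apparel, buyer-exempt → 0% → $0.00
Plush bear $13.96: toys, buyer-exempt → 0% → $0.00
Hoodie $31.31: apparel, buyer-exempt → 0% → $0.00
Winter coat $284.25: apparel, buyer-exempt → 0% → $0.00
Wool sweater $62.23: apparel, buyer-exempt → 0% → $0.00
Crossword puzzle book $12.71: printed books → 0% → $0.00
Running shoes $167.02: apparel, buyer-exempt → 0% → $0.00
AA batteries (8-pack) $13.81: general merchandise → 9.25% → $1.277425
Unrounded tax sum = $3.49835 → $3.50

$3.50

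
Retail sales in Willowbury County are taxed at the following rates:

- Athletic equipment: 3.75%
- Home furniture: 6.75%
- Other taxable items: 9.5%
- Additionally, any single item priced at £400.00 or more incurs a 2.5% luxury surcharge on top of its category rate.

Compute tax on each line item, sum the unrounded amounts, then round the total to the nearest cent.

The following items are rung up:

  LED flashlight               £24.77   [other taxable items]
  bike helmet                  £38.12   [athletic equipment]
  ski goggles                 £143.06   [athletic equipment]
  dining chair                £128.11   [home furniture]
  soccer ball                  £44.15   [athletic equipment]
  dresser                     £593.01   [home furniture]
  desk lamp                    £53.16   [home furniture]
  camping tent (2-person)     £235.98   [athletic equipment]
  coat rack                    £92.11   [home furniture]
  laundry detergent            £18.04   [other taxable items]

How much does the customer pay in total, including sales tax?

£1465.18

LED flashlight £24.77: other taxable items → 9.5% → £2.35315
Bike helmet £38.12: athletic equipment → 3.75% → £1.4295
Ski goggles £143.06: athletic equipment → 3.75% → £5.36475
Dining chair £128.11: home furniture → 6.75% → £8.647425
Soccer ball £44.15: athletic equipment → 3.75% → £1.655625
Dresser £593.01: home furniture → 6.75% + 2.5% surcharge = 9.25% → £54.853425
Desk lamp £53.16: home furniture → 6.75% → £3.5883
Camping tent (2-person) £235.98: athletic equipment → 3.75% → £8.84925
Coat rack £92.11: home furniture → 6.75% → £6.217425
Laundry detergent £18.04: other taxable items → 9.5% → £1.7138
Subtotal = £1370.51; unrounded tax = £94.67265 → £94.67; total due = £1465.18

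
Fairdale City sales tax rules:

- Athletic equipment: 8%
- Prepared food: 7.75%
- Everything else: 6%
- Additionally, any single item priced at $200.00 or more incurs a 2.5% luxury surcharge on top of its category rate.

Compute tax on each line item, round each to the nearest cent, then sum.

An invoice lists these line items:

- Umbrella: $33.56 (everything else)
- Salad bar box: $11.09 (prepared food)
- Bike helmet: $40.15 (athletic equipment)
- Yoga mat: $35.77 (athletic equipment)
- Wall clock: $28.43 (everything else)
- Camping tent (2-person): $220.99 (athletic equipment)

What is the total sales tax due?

$33.85

Umbrella $33.56: everything else → 6% → $2.01
Salad bar box $11.09: prepared food → 7.75% → $0.86
Bike helmet $40.15: athletic equipment → 8% → $3.21
Yoga mat $35.77: athletic equipment → 8% → $2.86
Wall clock $28.43: everything else → 6% → $1.71
Camping tent (2-person) $220.99: athletic equipment → 8% + 2.5% surcharge = 10.5% → $23.20
Total tax = $2.01 + $0.86 + $3.21 + $2.86 + $1.71 + $23.20 = $33.85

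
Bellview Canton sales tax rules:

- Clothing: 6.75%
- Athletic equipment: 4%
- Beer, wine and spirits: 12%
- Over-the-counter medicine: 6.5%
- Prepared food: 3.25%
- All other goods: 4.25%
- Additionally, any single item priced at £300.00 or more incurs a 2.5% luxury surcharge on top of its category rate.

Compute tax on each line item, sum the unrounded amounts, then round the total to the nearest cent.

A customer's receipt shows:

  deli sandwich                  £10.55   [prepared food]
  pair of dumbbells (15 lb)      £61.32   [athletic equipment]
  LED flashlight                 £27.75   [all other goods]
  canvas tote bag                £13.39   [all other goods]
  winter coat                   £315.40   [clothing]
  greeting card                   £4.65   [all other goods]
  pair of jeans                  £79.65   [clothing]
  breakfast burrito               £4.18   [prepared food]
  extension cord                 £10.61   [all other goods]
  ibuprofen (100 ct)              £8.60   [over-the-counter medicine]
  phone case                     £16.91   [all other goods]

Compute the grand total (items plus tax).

£594.17

Deli sandwich £10.55: prepared food → 3.25% → £0.342875
Pair of dumbbells (15 lb) £61.32: athletic equipment → 4% → £2.4528
LED flashlight £27.75: all other goods → 4.25% → £1.179375
Canvas tote bag £13.39: all other goods → 4.25% → £0.569075
Winter coat £315.40: clothing → 6.75% + 2.5% surcharge = 9.25% → £29.1745
Greeting card £4.65: all other goods → 4.25% → £0.197625
Pair of jeans £79.65: clothing → 6.75% → £5.376375
Breakfast burrito £4.18: prepared food → 3.25% → £0.13585
Extension cord £10.61: all other goods → 4.25% → £0.450925
Ibuprofen (100 ct) £8.60: over-the-counter medicine → 6.5% → £0.559
Phone case £16.91: all other goods → 4.25% → £0.718675
Subtotal = £553.01; unrounded tax = £41.157075 → £41.16; total due = £594.17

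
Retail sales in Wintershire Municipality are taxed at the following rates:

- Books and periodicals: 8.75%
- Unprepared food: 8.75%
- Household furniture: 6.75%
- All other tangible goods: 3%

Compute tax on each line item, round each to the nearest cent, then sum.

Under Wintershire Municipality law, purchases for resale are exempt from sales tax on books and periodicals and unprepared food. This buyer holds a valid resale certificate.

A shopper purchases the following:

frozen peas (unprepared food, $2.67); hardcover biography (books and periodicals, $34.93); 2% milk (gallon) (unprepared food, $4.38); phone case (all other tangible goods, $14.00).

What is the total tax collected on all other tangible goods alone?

Phone case $14.00: all other tangible goods → 3% → $0.42
Tax on all other tangible goods = $0.42

$0.42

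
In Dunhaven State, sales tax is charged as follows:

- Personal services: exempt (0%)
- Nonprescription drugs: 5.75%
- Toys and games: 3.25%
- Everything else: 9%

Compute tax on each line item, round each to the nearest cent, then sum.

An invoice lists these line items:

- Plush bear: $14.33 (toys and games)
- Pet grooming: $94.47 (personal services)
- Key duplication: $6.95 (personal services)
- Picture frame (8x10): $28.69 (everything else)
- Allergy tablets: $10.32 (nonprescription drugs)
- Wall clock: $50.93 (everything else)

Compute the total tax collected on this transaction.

$8.22

Plush bear $14.33: toys and games → 3.25% → $0.47
Pet grooming $94.47: personal services → 0% → $0.00
Key duplication $6.95: personal services → 0% → $0.00
Picture frame (8x10) $28.69: everything else → 9% → $2.58
Allergy tablets $10.32: nonprescription drugs → 5.75% → $0.59
Wall clock $50.93: everything else → 9% → $4.58
Total tax = $0.47 + $2.58 + $0.59 + $4.58 = $8.22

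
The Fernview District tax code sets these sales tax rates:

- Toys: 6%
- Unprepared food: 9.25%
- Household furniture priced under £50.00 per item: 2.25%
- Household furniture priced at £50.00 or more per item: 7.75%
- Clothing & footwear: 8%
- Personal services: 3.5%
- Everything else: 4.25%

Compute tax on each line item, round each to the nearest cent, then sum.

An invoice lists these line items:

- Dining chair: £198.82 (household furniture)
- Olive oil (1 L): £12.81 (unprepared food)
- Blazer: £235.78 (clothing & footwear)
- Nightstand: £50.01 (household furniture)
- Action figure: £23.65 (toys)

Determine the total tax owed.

£40.75

Dining chair £198.82: household furniture, £50.00 or more → 7.75% → £15.41
Olive oil (1 L) £12.81: unprepared food → 9.25% → £1.18
Blazer £235.78: clothing & footwear → 8% → £18.86
Nightstand £50.01: household furniture, £50.00 or more → 7.75% → £3.88
Action figure £23.65: toys → 6% → £1.42
Total tax = £15.41 + £1.18 + £18.86 + £3.88 + £1.42 = £40.75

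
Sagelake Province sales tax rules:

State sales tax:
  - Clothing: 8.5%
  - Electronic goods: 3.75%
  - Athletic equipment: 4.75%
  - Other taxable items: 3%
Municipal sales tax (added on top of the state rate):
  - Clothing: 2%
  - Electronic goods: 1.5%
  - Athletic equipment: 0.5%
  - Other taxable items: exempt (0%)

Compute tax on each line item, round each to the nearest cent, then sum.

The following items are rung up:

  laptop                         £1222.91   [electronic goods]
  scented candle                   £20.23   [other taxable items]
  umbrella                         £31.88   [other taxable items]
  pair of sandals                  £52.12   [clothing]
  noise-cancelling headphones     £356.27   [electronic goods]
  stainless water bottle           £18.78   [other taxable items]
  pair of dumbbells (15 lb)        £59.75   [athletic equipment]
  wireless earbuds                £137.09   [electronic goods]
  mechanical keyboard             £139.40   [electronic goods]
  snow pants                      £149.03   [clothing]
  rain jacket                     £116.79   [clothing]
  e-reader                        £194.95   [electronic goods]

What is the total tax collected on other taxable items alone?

Scented candle £20.23: other taxable items → 3% + 0% municipal = 3% → £0.61
Umbrella £31.88: other taxable items → 3% + 0% municipal = 3% → £0.96
Stainless water bottle £18.78: other taxable items → 3% + 0% municipal = 3% → £0.56
Tax on other taxable items = £0.61 + £0.96 + £0.56 = £2.13

£2.13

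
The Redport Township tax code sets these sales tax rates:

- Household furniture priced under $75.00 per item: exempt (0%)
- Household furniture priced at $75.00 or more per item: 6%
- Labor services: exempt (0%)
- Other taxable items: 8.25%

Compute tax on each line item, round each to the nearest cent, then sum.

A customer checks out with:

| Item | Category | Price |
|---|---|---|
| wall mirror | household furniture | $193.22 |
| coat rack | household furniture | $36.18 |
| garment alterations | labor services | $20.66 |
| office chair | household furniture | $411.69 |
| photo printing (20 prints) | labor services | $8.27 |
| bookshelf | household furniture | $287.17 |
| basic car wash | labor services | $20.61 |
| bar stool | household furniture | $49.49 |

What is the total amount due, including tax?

$1080.81

Wall mirror $193.22: household furniture, $75.00 or more → 6% → $11.59
Coat rack $36.18: household furniture, under $75.00 → 0% → $0.00
Garment alterations $20.66: labor services → 0% → $0.00
Office chair $411.69: household furniture, $75.00 or more → 6% → $24.70
Photo printing (20 prints) $8.27: labor services → 0% → $0.00
Bookshelf $287.17: household furniture, $75.00 or more → 6% → $17.23
Basic car wash $20.61: labor services → 0% → $0.00
Bar stool $49.49: household furniture, under $75.00 → 0% → $0.00
Subtotal = $1027.29; tax = $53.52; total due = $1080.81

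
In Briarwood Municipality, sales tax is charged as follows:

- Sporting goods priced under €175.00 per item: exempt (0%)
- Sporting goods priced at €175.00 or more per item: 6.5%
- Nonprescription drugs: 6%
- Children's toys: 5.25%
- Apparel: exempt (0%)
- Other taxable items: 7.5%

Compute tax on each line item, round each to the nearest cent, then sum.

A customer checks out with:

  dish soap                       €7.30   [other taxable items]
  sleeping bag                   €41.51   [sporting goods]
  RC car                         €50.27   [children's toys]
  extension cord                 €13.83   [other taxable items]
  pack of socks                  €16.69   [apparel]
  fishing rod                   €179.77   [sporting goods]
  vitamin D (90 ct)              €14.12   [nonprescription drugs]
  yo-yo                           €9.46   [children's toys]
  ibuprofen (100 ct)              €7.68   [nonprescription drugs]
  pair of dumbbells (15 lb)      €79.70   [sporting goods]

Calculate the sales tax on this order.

€17.73

Dish soap €7.30: other taxable items → 7.5% → €0.55
Sleeping bag €41.51: sporting goods, under €175.00 → 0% → €0.00
RC car €50.27: children's toys → 5.25% → €2.64
Extension cord €13.83: other taxable items → 7.5% → €1.04
Pack of socks €16.69: apparel → 0% → €0.00
Fishing rod €179.77: sporting goods, €175.00 or more → 6.5% → €11.69
Vitamin D (90 ct) €14.12: nonprescription drugs → 6% → €0.85
Yo-yo €9.46: children's toys → 5.25% → €0.50
Ibuprofen (100 ct) €7.68: nonprescription drugs → 6% → €0.46
Pair of dumbbells (15 lb) €79.70: sporting goods, under €175.00 → 0% → €0.00
Total tax = €0.55 + €2.64 + €1.04 + €11.69 + €0.85 + €0.50 + €0.46 = €17.73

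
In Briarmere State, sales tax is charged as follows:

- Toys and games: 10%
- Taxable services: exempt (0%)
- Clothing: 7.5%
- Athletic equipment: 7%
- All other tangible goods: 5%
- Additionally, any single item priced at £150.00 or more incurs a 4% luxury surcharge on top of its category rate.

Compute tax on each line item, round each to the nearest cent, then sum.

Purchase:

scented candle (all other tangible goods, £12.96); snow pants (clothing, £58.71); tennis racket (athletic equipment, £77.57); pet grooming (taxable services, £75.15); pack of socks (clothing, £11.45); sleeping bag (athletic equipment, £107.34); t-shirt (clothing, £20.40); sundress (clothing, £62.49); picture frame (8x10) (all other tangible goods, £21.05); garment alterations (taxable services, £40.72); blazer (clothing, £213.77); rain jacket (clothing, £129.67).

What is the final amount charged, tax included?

Scented candle £12.96: all other tangible goods → 5% → £0.65
Snow pants £58.71: clothing → 7.5% → £4.40
Tennis racket £77.57: athletic equipment → 7% → £5.43
Pet grooming £75.15: taxable services → 0% → £0.00
Pack of socks £11.45: clothing → 7.5% → £0.86
Sleeping bag £107.34: athletic equipment → 7% → £7.51
T-shirt £20.40: clothing → 7.5% → £1.53
Sundress £62.49: clothing → 7.5% → £4.69
Picture frame (8x10) £21.05: all other tangible goods → 5% → £1.05
Garment alterations £40.72: taxable services → 0% → £0.00
Blazer £213.77: clothing → 7.5% + 4% surcharge = 11.5% → £24.58
Rain jacket £129.67: clothing → 7.5% → £9.73
Subtotal = £831.28; tax = £60.43; total due = £891.71

£891.71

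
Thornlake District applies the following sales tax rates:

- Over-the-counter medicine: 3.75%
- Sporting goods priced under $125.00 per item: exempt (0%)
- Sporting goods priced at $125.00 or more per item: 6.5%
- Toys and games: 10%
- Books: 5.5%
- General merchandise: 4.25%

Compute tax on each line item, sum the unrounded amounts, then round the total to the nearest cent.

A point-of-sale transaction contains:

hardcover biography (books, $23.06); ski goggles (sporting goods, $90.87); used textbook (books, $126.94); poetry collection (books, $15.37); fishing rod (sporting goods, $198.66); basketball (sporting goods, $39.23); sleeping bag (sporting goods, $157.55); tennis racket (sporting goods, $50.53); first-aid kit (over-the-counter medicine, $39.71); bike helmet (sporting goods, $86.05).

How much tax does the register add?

$33.74

Hardcover biography $23.06: books → 5.5% → $1.2683
Ski goggles $90.87: sporting goods, under $125.00 → 0% → $0.00
Used textbook $126.94: books → 5.5% → $6.9817
Poetry collection $15.37: books → 5.5% → $0.84535
Fishing rod $198.66: sporting goods, $125.00 or more → 6.5% → $12.9129
Basketball $39.23: sporting goods, under $125.00 → 0% → $0.00
Sleeping bag $157.55: sporting goods, $125.00 or more → 6.5% → $10.24075
Tennis racket $50.53: sporting goods, under $125.00 → 0% → $0.00
First-aid kit $39.71: over-the-counter medicine → 3.75% → $1.489125
Bike helmet $86.05: sporting goods, under $125.00 → 0% → $0.00
Unrounded tax sum = $33.738125 → $33.74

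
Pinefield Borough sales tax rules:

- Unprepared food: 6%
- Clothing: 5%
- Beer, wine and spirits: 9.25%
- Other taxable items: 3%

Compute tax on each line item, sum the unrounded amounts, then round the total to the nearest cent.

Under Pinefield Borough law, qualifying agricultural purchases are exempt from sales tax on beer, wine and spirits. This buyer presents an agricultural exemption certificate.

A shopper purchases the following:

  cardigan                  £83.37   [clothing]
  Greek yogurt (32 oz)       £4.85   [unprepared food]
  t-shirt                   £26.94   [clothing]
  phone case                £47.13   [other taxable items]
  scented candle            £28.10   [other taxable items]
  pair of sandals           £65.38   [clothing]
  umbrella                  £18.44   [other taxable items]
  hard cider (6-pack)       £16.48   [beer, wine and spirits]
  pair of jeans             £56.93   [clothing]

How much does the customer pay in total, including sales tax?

Cardigan £83.37: clothing → 5% → £4.1685
Greek yogurt (32 oz) £4.85: unprepared food → 6% → £0.291
T-shirt £26.94: clothing → 5% → £1.347
Phone case £47.13: other taxable items → 3% → £1.4139
Scented candle £28.10: other taxable items → 3% → £0.843
Pair of sandals £65.38: clothing → 5% → £3.269
Umbrella £18.44: other taxable items → 3% → £0.5532
Hard cider (6-pack) £16.48: beer, wine and spirits, buyer-exempt → 0% → £0.00
Pair of jeans £56.93: clothing → 5% → £2.8465
Subtotal = £347.62; unrounded tax = £14.7321 → £14.73; total due = £362.35

£362.35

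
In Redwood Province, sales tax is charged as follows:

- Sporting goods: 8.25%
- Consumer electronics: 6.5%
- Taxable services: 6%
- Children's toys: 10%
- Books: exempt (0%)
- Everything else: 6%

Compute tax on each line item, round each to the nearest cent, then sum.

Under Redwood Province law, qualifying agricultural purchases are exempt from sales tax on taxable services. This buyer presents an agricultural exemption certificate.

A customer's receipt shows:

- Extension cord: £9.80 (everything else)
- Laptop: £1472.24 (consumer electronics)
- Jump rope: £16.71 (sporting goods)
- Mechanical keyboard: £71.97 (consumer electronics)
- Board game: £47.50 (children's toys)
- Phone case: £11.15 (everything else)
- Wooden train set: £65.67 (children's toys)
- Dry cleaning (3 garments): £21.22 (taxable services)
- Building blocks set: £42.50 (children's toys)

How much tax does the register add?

Extension cord £9.80: everything else → 6% → £0.59
Laptop £1472.24: consumer electronics → 6.5% → £95.70
Jump rope £16.71: sporting goods → 8.25% → £1.38
Mechanical keyboard £71.97: consumer electronics → 6.5% → £4.68
Board game £47.50: children's toys → 10% → £4.75
Phone case £11.15: everything else → 6% → £0.67
Wooden train set £65.67: children's toys → 10% → £6.57
Dry cleaning (3 garments) £21.22: taxable services, buyer-exempt → 0% → £0.00
Building blocks set £42.50: children's toys → 10% → £4.25
Total tax = £0.59 + £95.70 + £1.38 + £4.68 + £4.75 + £0.67 + £6.57 + £4.25 = £118.59

£118.59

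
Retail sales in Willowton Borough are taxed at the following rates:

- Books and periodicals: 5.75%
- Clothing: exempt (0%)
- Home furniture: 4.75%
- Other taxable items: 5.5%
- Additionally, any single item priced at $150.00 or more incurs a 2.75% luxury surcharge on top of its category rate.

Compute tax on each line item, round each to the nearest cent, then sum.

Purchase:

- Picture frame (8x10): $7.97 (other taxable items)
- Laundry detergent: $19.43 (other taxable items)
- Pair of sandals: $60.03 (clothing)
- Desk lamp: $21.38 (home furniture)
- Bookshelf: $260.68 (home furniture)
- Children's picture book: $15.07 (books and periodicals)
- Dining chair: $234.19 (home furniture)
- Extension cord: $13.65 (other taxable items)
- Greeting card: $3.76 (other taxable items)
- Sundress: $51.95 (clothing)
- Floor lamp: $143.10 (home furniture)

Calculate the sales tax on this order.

Picture frame (8x10) $7.97: other taxable items → 5.5% → $0.44
Laundry detergent $19.43: other taxable items → 5.5% → $1.07
Pair of sandals $60.03: clothing → 0% → $0.00
Desk lamp $21.38: home furniture → 4.75% → $1.02
Bookshelf $260.68: home furniture → 4.75% + 2.75% surcharge = 7.5% → $19.55
Children's picture book $15.07: books and periodicals → 5.75% → $0.87
Dining chair $234.19: home furniture → 4.75% + 2.75% surcharge = 7.5% → $17.56
Extension cord $13.65: other taxable items → 5.5% → $0.75
Greeting card $3.76: other taxable items → 5.5% → $0.21
Sundress $51.95: clothing → 0% → $0.00
Floor lamp $143.10: home furniture → 4.75% → $6.80
Total tax = $0.44 + $1.07 + $1.02 + $19.55 + $0.87 + $17.56 + $0.75 + $0.21 + $6.80 = $48.27

$48.27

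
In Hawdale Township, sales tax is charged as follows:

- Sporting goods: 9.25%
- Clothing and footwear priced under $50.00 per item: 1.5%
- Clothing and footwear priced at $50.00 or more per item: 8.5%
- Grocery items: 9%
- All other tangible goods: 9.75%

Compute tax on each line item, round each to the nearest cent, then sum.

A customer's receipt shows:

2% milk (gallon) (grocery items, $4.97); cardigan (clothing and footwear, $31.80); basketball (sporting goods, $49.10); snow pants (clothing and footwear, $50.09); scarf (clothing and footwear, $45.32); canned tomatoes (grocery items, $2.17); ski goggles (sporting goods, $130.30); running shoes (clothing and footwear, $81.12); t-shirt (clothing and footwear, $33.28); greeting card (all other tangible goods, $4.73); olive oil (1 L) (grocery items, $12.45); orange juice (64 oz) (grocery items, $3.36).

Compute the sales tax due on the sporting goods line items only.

$16.59

Basketball $49.10: sporting goods → 9.25% → $4.54
Ski goggles $130.30: sporting goods → 9.25% → $12.05
Tax on sporting goods = $4.54 + $12.05 = $16.59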